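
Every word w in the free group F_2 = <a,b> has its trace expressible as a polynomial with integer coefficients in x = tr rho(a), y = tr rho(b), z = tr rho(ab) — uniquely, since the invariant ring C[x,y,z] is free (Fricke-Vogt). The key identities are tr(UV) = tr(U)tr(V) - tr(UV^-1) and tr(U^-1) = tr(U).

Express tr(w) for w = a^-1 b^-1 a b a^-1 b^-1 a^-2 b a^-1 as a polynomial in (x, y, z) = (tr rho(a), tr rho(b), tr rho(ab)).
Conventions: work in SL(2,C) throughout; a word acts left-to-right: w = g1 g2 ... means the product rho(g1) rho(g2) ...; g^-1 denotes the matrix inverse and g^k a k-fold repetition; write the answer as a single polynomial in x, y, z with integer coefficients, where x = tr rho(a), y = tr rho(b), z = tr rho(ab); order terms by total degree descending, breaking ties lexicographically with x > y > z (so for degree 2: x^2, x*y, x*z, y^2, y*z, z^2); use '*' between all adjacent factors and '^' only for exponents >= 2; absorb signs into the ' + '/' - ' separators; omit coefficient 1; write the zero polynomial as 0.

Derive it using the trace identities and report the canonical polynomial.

apply: trace(a^-1) = trace(a) = x
apply: trace(b a b) = trace(b)*trace(a b) - trace(a) = y*z - x
use: trace(b a b a) = trace(a b)*trace(a b) - trace(1)   [split at repeated a] = z^2 - 2
trace(a b a^-1 b) = trace(b a b)*trace(a) - trace(b a b a) = x*y*z - x^2 - z^2 + 2
apply: trace(b a^-1 b^-1 a) = trace(a b a^-1)*trace(b) - trace(a b a^-1 b) = -x*y*z + x^2 + y^2 + z^2 - 2
trace(b^-1 a^-1 b a^-1) = trace(b a^-1 b^-1)*trace(a) - trace(b a^-1 b^-1 a) = x*y*z - y^2 - z^2 + 2
trace(a^-1 b a^-2 b^-1) = trace(b^-1 a^-1 b a^-1)*trace(a) - trace(b^-1 a^-1 b) = x^2*y*z - x*y^2 - x*z^2 + x
trace(b^2) = trace(b)*trace(b) - trace(1) = y^2 - 2
use: trace(b a^-1 b) = trace(b^2)*trace(a) - trace(b^2 a) = x*y^2 - y*z - x
use: trace(b^2 a b) = trace(b)*trace(a b^2) - trace(a b) = y^2*z - x*y - z
use: trace(a b a) = trace(a)*trace(b a) - trace(b) = x*z - y
use: trace(b^2 a b a) = trace(b)*trace(a b a b) - trace(a b a) = y*z^2 - x*z - y
trace(b a b a^-1 b) = trace(b^2 a b)*trace(a) - trace(b^2 a b a) = x*y^2*z - x^2*y - y*z^2 + y
use: trace(b a b a b a) = trace(b a)*trace(b a b a) - trace(b^-1 a^-1)   [split at repeated b] = z^3 - 3*z
trace(b a b a^-1 b a) = trace(b a b a b)*trace(a) - trace(b a b a b a) = x*y*z^2 - x^2*z - z^3 - x*y + 3*z
trace(a b a^-1 b a^-1 b) = trace(b a b a^-1 b)*trace(a) - trace(b a b a^-1 b a) = x^2*y^2*z - x^3*y - 2*x*y*z^2 + x^2*z + z^3 + 2*x*y - 3*z
use: trace(b^-1 a b a^-1 b a^-1) = trace(a b a^-1 b a^-1)*trace(b) - trace(a b a^-1 b a^-1 b) = -x^2*y^2*z + x^3*y + x*y^3 + 2*x*y*z^2 - x^2*z - y^2*z - z^3 - 3*x*y + 3*z
trace(a^-1 b a^-2 b^-1 a b) = trace(b^-1 a b a^-1 b a^-1)*trace(a) - trace(b^-1 a b a^-1 b) = -x^3*y^2*z + x^4*y + x^2*y^3 + 2*x^2*y*z^2 - x^3*z - x*y^2*z - x*z^3 - 3*x^2*y + 3*x*z - y
use: trace(b^2 a b a b) = trace(b)*trace(b a b a b) - trace(b a b a) = y^2*z^2 - x*y*z - y^2 - z^2 + 2
use: trace(a b a b a) = trace(a)*trace(b a b a) - trace(b a b) = x*z^2 - y*z - x
apply: trace(b^2 a b a b a) = trace(b)*trace(a b a b a b) - trace(a b a b a) = y*z^3 - x*z^2 - 2*y*z + x
apply: trace(b a b a b a^-1 b) = trace(b^2 a b a b)*trace(a) - trace(b^2 a b a b a) = x*y^2*z^2 - x^2*y*z - y*z^3 - x*y^2 + 2*y*z + x
apply: trace(b a b a b a b a) = trace(a b)*trace(a b a b a b) - trace(a^-1 b^-1 a^-1 b^-1)   [split at repeated a] = z^4 - 4*z^2 + 2
use: trace(b a b a b a^-1 b a) = trace(b a b a b a b)*trace(a) - trace(b a b a b a b a) = x*y*z^3 - x^2*z^2 - z^4 - 2*x*y*z + x^2 + 4*z^2 - 2
trace(a^-1 b a b a b a^-1 b) = trace(b a b a b a^-1 b)*trace(a) - trace(b a b a b a^-1 b a) = x^2*y^2*z^2 - x^3*y*z - 2*x*y*z^3 - x^2*y^2 + x^2*z^2 + z^4 + 4*x*y*z - 4*z^2 + 2
trace(a b a b a^-1 b a^-2 b) = trace(a^-1 b a b a b a^-1 b)*trace(a) - trace(a^-1 b a b a b a^-1 b a) = x^3*y^2*z^2 - x^4*y*z - 2*x^2*y*z^3 - x^3*y^2 + x^3*z^2 - x*y^2*z^2 + x*z^4 + 5*x^2*y*z + y*z^3 + x*y^2 - 4*x*z^2 - 2*y*z + x
apply: trace(b a^-2 b^-1 a b a b a^-1) = trace(a b a b a^-1 b a^-2)*trace(b) - trace(a b a b a^-1 b a^-2 b) = -x^3*y^2*z^2 + x^4*y*z + x^2*y^3*z + 2*x^2*y*z^3 - x^3*z^2 - x*y^2*z^2 - x*z^4 - 4*x^2*y*z + x*y^2 + 4*x*z^2 - y*z - x
trace(a b a b^2 a^-1 b) = trace(b a b a b^2)*trace(a) - trace(b a b a b^2 a) = x*y^2*z^2 - x^2*y*z - y*z^3 - x*y^2 + 2*y*z + x
trace(a^-1 b^-1 a b a b^2) = trace(a b a b^2 a^-1)*trace(b) - trace(a b a b^2 a^-1 b) = -x*y^2*z^2 + x^2*y*z + y^3*z + y*z^3 - 3*y*z - x
apply: trace(b a^-2 b^-1 a b a b) = trace(a^-1 b^-1 a b a b^2)*trace(a) - trace(a^-1 b^-1 a b a b^2 a) = -x^2*y^2*z^2 + x^3*y*z + x*y^3*z + x*y*z^3 - 3*x*y*z - x^2 - z^2 + 2
use: trace(a^-2 b a^-2 b^-1 a b a b) = trace(b a^-2 b^-1 a b a b a^-1)*trace(a) - trace(b a^-2 b^-1 a b a b) = -x^4*y^2*z^2 + x^5*y*z + x^3*y^3*z + 2*x^3*y*z^3 - x^4*z^2 - x^2*z^4 - 5*x^3*y*z - x*y^3*z - x*y*z^3 + x^2*y^2 + 4*x^2*z^2 + 2*x*y*z + z^2 - 2
apply: trace(b^-1 a^-2 b a^-2 b^-1 a b a) = trace(a^-2 b a^-2 b^-1 a b a)*trace(b) - trace(a^-2 b a^-2 b^-1 a b a b) = x^4*y^2*z^2 - x^5*y*z - 2*x^3*y^3*z - 2*x^3*y*z^3 + x^4*y^2 + x^4*z^2 + x^2*y^4 + 2*x^2*y^2*z^2 + x^2*z^4 + 4*x^3*y*z - 4*x^2*y^2 - 4*x^2*z^2 + x*y*z - y^2 - z^2 + 2
trace(a^-1 b^-1 a b a^-1 b^-1 a^-2 b a^-1) = trace(b^-1 a^-2 b a^-2 b^-1 a b)*trace(a) - trace(b^-1 a^-2 b a^-2 b^-1 a b a) = -x^4*y^2*z^2 + x^5*y*z + 2*x^3*y^3*z + 2*x^3*y*z^3 - x^4*y^2 - x^4*z^2 - x^2*y^4 - 2*x^2*y^2*z^2 - x^2*z^4 - 3*x^3*y*z + 3*x^2*y^2 + 3*x^2*z^2 - x*y*z + x^2 + y^2 + z^2 - 2

-x^4*y^2*z^2 + x^5*y*z + 2*x^3*y^3*z + 2*x^3*y*z^3 - x^4*y^2 - x^4*z^2 - x^2*y^4 - 2*x^2*y^2*z^2 - x^2*z^4 - 3*x^3*y*z + 3*x^2*y^2 + 3*x^2*z^2 - x*y*z + x^2 + y^2 + z^2 - 2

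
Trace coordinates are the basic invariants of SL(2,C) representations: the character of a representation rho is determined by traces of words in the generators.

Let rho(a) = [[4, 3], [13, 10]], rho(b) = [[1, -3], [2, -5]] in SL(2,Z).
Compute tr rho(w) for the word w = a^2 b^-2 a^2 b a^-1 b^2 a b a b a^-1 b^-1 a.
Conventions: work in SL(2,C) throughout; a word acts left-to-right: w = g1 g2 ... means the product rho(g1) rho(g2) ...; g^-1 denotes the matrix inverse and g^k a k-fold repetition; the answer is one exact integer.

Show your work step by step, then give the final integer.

rho(a) = [[4, 3], [13, 10]]
... * rho(a) = [[4, 3], [13, 10]]  ->  [[55, 42], [182, 139]]
... * rho(b^-1) = [[-5, 3], [-2, 1]]  ->  [[-359, 207], [-1188, 685]]
... * rho(b^-1) = [[-5, 3], [-2, 1]]  ->  [[1381, -870], [4570, -2879]]
... * rho(a) = [[4, 3], [13, 10]]  ->  [[-5786, -4557], [-19147, -15080]]
... * rho(a) = [[4, 3], [13, 10]]  ->  [[-82385, -62928], [-272628, -208241]]
... * rho(b) = [[1, -3], [2, -5]]  ->  [[-208241, 561795], [-689110, 1859089]]
... * rho(a^-1) = [[10, -3], [-13, 4]]  ->  [[-9385745, 2871903], [-31059257, 9503686]]
... * rho(b) = [[1, -3], [2, -5]]  ->  [[-3641939, 13797720], [-12051885, 45659341]]
... * rho(b) = [[1, -3], [2, -5]]  ->  [[23953501, -58062783], [79266797, -192141050]]
... * rho(a) = [[4, 3], [13, 10]]  ->  [[-659002175, -508767327], [-2180766462, -1683610109]]
... * rho(b) = [[1, -3], [2, -5]]  ->  [[-1676536829, 4520843160], [-5547986680, 14960349931]]
... * rho(a) = [[4, 3], [13, 10]]  ->  [[52064813764, 40178821113], [172292602383, 132959539270]]
... * rho(b) = [[1, -3], [2, -5]]  ->  [[132422455990, -357088546857], [438211680923, -1181675503499]]
... * rho(a^-1) = [[10, -3], [-13, 4]]  ->  [[5966375669041, -1825621555398], [19743898354717, -6041337056765]]
... * rho(b^-1) = [[-5, 3], [-2, 1]]  ->  [[-26180635234409, 16073505451725], [-86636817660055, 53190358007386]]
... * rho(a) = [[4, 3], [13, 10]]  ->  [[104233029934789, 82193148814023], [344927383455798, 271993127093695]]
tr = 104233029934789 + 271993127093695 = 376226157028484

376226157028484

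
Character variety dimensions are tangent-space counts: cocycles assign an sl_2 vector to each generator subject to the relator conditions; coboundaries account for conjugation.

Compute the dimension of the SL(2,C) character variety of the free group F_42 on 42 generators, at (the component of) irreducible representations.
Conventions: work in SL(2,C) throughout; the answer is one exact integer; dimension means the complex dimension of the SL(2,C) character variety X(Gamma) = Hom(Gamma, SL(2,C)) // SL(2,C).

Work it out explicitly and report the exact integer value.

123

The free group F_42: 42 generators, no relators.
Z^1(Gamma, Ad rho) = (sl_2)^42: a cocycle is a free choice of one sl_2 vector per generator, so dim Z^1 = 3*42 = 126.
dim B^1 = 3: the coboundary map is injective because an irreducible image has centralizer 0 in sl_2.
dim H^1 = 126 - 3 = 123, which is dim X.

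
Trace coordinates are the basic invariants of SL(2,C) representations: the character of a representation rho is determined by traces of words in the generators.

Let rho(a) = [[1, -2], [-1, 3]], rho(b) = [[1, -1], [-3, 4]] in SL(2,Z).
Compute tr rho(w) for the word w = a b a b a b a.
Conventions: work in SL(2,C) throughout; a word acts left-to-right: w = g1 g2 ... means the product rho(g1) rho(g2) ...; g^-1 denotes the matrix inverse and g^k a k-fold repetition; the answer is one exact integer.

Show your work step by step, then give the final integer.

rho(a) = [[1, -2], [-1, 3]]
... * rho(b) = [[1, -1], [-3, 4]]  ->  [[7, -9], [-10, 13]]
... * rho(a) = [[1, -2], [-1, 3]]  ->  [[16, -41], [-23, 59]]
... * rho(b) = [[1, -1], [-3, 4]]  ->  [[139, -180], [-200, 259]]
... * rho(a) = [[1, -2], [-1, 3]]  ->  [[319, -818], [-459, 1177]]
... * rho(b) = [[1, -1], [-3, 4]]  ->  [[2773, -3591], [-3990, 5167]]
... * rho(a) = [[1, -2], [-1, 3]]  ->  [[6364, -16319], [-9157, 23481]]
tr = 6364 + 23481 = 29845

29845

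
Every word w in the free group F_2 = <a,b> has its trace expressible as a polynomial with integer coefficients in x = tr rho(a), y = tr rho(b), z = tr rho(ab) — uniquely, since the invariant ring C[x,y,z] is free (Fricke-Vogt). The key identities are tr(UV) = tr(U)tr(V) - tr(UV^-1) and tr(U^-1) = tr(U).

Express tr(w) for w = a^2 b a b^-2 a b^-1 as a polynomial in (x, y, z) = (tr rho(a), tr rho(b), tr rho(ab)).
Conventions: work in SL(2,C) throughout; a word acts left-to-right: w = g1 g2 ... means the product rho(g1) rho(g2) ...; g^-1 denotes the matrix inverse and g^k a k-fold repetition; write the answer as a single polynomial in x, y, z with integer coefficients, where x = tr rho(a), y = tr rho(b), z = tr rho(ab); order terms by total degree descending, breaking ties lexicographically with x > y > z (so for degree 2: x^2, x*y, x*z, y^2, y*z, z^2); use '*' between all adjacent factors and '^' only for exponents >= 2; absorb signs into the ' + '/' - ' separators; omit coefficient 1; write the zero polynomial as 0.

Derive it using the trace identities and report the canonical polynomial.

and tr(a b a) = tr(a)*tr(b a) - tr(b)  (reduce the a square) = x*z - y
next, tr(a b a^2) = tr(a)*tr(a b a) - tr(a b)  (reduce the a square) = x^2*z - x*y - z
tr(a^2 b a^2) = tr(a)*tr(a b a^2) - tr(a b a)  (reduce the a square) = x^3*z - x^2*y - 2*x*z + y
tr(b a b a) = tr(a b)*tr(a b) - tr(1)  (split on a) = z^2 - 2
tr(b a b) = tr(b)*tr(a b) - tr(a)  (reduce the b square) = y*z - x
tr(b a^2 b a) = tr(a)*tr(b a b a) - tr(b a b)  (reduce the a square) = x*z^2 - y*z - x
and tr(b^2) = tr(b)*tr(b) - tr(1)  (reduce the b square) = y^2 - 2
next, tr(b a^2 b) = tr(a)*tr(b^2 a) - tr(b^2)  (reduce the a square) = x*y*z - x^2 - y^2 + 2
tr(a^2 b a^2 b) = tr(a)*tr(b a^2 b a) - tr(b a^2 b)  (reduce the a square) = x^2*z^2 - 2*x*y*z + y^2 - 2
and tr(a b^-1 a^2 b a) = tr(a^2 b a^2)*tr(b) - tr(a^2 b a^2 b)  (eliminate b^-1) = x^3*y*z - x^2*y^2 - x^2*z^2 + 2
next, tr(a^2 b a b a) = tr(a)*tr(b a b a^2) - tr(b a b a)  (reduce the a square) = x^2*z^2 - x*y*z - x^2 - z^2 + 2
and tr(b a b a b a) = tr(b a b a)*tr(b a) - tr(a b)  (split on b) = z^3 - 3*z
tr(b a b a b) = tr(b)*tr(a b a b) - tr(a b a)  (reduce the b square) = y*z^2 - x*z - y
tr(a^2 b a b a b) = tr(a)*tr(b a b a b a) - tr(b a b a b)  (reduce the a square) = x*z^3 - y*z^2 - 2*x*z + y
and tr(a b^-1 a^2 b a b) = tr(a^2 b a b a)*tr(b) - tr(a^2 b a b a b)  (eliminate b^-1) = x^2*y*z^2 - x*y^2*z - x*z^3 - x^2*y + 2*x*z + y
tr(b^-1 a b^-1 a^2 b a) = tr(a b^-1 a^2 b a)*tr(b) - tr(a b^-1 a^2 b a b)  (eliminate b^-1) = x^3*y^2*z - x^2*y^3 - 2*x^2*y*z^2 + x*y^2*z + x*z^3 + x^2*y - 2*x*z + y
and tr(a^2 b a b^-2 a b^-1) = tr(b^-1 a b^-1 a^2 b a)*tr(b) - tr(b^-1 a b^-1 a^2 b a b)  (eliminate b^-1) = x^3*y^3*z - x^2*y^4 - 2*x^2*y^2*z^2 - x^3*y*z + x*y^3*z + x*y*z^3 + 2*x^2*y^2 + x^2*z^2 - 2*x*y*z + y^2 - 2

x^3*y^3*z - x^2*y^4 - 2*x^2*y^2*z^2 - x^3*y*z + x*y^3*z + x*y*z^3 + 2*x^2*y^2 + x^2*z^2 - 2*x*y*z + y^2 - 2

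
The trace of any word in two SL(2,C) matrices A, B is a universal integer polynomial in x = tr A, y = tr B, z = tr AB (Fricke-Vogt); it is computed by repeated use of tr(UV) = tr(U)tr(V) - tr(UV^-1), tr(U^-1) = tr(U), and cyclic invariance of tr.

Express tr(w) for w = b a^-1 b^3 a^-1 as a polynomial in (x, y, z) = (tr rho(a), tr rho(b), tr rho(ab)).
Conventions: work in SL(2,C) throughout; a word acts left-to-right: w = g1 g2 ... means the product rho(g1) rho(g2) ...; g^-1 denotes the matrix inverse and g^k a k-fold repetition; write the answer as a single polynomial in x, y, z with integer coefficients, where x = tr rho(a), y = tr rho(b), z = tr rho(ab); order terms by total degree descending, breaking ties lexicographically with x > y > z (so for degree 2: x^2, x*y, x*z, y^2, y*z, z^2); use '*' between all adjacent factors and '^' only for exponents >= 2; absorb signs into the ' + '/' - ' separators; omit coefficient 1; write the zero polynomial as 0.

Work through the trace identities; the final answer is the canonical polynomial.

use: trace(b^2) = trace(b)*trace(b) - trace(1) = y^2 - 2
trace(b^3) = trace(b)*trace(b^2) - trace(b) = y^3 - 3*y
trace(b^4) = trace(b)*trace(b^3) - trace(b^2) = y^4 - 4*y^2 + 2
use: trace(a b^2) = trace(b)*trace(a b) - trace(a) = y*z - x
trace(a b^3) = trace(b)*trace(a b^2) - trace(a b) = y^2*z - x*y - z
apply: trace(b^4 a) = trace(b)*trace(a b^3) - trace(a b^2) = y^3*z - x*y^2 - 2*y*z + x
apply: trace(b^3 a^-1 b) = trace(b^4)*trace(a) - trace(b^4 a) = x*y^4 - y^3*z - 3*x*y^2 + 2*y*z + x
apply: trace(a b a b) = trace(a b)*trace(a b) - trace(1) = z^2 - 2
use: trace(a b a) = trace(a)*trace(b a) - trace(b) = x*z - y
trace(a b a b^2) = trace(b)*trace(a b a b) - trace(a b a) = y*z^2 - x*z - y
use: trace(b a b^3 a) = trace(b)*trace(a b a b^2) - trace(a b a b) = y^2*z^2 - x*y*z - y^2 - z^2 + 2
trace(b^3 a^-1 b a) = trace(b a b^3)*trace(a) - trace(b a b^3 a) = x*y^3*z - x^2*y^2 - y^2*z^2 - x*y*z + x^2 + y^2 + z^2 - 2
use: trace(b a^-1 b^3 a^-1) = trace(b^3 a^-1 b)*trace(a) - trace(b^3 a^-1 b a) = x^2*y^4 - 2*x*y^3*z - 2*x^2*y^2 + y^2*z^2 + 3*x*y*z - y^2 - z^2 + 2

x^2*y^4 - 2*x*y^3*z - 2*x^2*y^2 + y^2*z^2 + 3*x*y*z - y^2 - z^2 + 2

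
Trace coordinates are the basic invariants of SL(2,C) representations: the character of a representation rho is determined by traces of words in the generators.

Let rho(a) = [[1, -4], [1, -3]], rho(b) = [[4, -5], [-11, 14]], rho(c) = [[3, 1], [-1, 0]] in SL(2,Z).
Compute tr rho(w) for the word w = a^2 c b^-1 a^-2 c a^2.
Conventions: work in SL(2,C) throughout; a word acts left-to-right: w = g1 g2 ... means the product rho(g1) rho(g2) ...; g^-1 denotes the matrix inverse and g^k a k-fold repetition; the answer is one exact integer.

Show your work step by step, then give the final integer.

-17534

rho(a) = [[1, -4], [1, -3]]
... * rho(a) = [[1, -4], [1, -3]]  ->  [[-3, 8], [-2, 5]]
... * rho(c) = [[3, 1], [-1, 0]]  ->  [[-17, -3], [-11, -2]]
... * rho(b^-1) = [[14, 5], [11, 4]]  ->  [[-271, -97], [-176, -63]]
... * rho(a^-1) = [[-3, 4], [-1, 1]]  ->  [[910, -1181], [591, -767]]
... * rho(a^-1) = [[-3, 4], [-1, 1]]  ->  [[-1549, 2459], [-1006, 1597]]
... * rho(c) = [[3, 1], [-1, 0]]  ->  [[-7106, -1549], [-4615, -1006]]
... * rho(a) = [[1, -4], [1, -3]]  ->  [[-8655, 33071], [-5621, 21478]]
... * rho(a) = [[1, -4], [1, -3]]  ->  [[24416, -64593], [15857, -41950]]
tr = 24416 + -41950 = -17534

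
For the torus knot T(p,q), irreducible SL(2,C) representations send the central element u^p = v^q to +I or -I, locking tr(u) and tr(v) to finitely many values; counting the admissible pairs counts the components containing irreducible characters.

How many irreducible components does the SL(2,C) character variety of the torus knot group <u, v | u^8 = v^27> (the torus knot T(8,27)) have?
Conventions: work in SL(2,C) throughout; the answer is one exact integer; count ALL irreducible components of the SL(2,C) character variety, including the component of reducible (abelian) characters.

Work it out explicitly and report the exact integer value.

In the torus knot group T(8,27), u^8 = v^27 is central, so an irreducible representation sends it to +I or -I (Schur).
This locks tr(u) to 2*cos(pi*alpha/8), alpha in 1..7, and tr(v) to 2*cos(pi*beta/27), beta in 1..26, on each component of irreducible characters.
u^8 = (-1)^alpha I and v^27 = (-1)^beta I must agree, so alpha and beta have equal parity.
count pairs: odd alpha (4 choices) x odd beta (13), plus even alpha (3) x even beta (13): 4*13 + 3*13 = 91.
components with irreducible characters: 91; plus the single component of reducible (abelian) characters: total 92.

92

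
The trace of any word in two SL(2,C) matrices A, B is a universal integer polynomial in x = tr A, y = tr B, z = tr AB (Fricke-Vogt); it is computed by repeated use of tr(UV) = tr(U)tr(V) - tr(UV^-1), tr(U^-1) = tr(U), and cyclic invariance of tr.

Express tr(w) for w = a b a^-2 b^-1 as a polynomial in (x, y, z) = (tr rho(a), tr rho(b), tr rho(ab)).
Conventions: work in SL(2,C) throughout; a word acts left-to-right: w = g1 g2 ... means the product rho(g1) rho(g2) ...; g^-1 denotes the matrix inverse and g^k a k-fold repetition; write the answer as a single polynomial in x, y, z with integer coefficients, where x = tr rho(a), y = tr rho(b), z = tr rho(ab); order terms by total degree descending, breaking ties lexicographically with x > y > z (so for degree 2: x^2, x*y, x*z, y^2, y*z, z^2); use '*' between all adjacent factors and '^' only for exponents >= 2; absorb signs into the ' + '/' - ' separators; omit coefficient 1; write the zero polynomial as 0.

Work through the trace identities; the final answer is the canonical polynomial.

tr(b a b) = tr(b)*tr(a b) - tr(a) = y*z - x
tr(b a b a) = tr(b a)*tr(b a) - tr(1) = z^2 - 2
tr(a b a^-1 b) = tr(b a b)*tr(a) - tr(b a b a) = x*y*z - x^2 - z^2 + 2
tr(b^-1 a b a^-1) = tr(a b a^-1)*tr(b) - tr(a b a^-1 b) = -x*y*z + x^2 + y^2 + z^2 - 2
tr(a b a^-2 b^-1) = tr(b^-1 a b a^-1)*tr(a) - tr(b^-1 a b) = -x^2*y*z + x^3 + x*y^2 + x*z^2 - 3*x

-x^2*y*z + x^3 + x*y^2 + x*z^2 - 3*x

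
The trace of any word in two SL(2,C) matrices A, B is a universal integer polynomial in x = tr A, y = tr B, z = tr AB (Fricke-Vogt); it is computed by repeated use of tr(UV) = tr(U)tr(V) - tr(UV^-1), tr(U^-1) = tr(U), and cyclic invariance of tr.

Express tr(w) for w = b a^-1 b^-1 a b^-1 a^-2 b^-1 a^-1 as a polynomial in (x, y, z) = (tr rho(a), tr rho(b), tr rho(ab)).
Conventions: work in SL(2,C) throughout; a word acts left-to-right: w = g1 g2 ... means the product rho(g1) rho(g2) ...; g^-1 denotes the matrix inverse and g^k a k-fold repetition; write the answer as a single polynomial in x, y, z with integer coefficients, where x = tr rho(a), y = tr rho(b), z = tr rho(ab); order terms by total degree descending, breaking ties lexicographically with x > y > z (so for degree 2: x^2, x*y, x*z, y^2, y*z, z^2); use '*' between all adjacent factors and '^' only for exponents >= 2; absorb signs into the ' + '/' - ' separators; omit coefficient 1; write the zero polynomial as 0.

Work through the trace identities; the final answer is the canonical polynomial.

x^3*y^2*z^2 - x^4*y*z - 2*x^2*y^3*z - 2*x^2*y*z^3 + x^3*y^2 + x^3*z^2 + x*y^4 + 3*x*y^2*z^2 + x*z^4 + 4*x^2*y*z - y^3*z - y*z^3 - x^3 - 5*x*y^2 - 4*x*z^2 + 3*y*z + 3*x

tr(b^-1) = tr(b) = y
tr(b^-1 a) = tr(a) * tr(b) - tr(a b) = x*y - z
tr(b^-1 a^-1) = tr(b^-1) * tr(a) - tr(b^-1 a) = z
tr(a^-2 b^-1) = tr(b^-1 a^-1) * tr(a) - tr(b^-1) = x*z - y
tr(b a b) = tr(b) * tr(a b) - tr(a) = y*z - x
tr(b a b a) = tr(b a) * tr(b a) - tr(1)   [split at repeated b] = z^2 - 2
tr(a^-1 b a b) = tr(b a b) * tr(a) - tr(b a b a) = x*y*z - x^2 - z^2 + 2
tr(a b a^-2 b) = tr(a^-1 b a b) * tr(a) - tr(a^-1 b a b a) = x^2*y*z - x^3 - x*z^2 - y*z + 3*x
tr(a^-1 b^-1 a b a^-1) = tr(a b a^-2) * tr(b) - tr(a b a^-2 b) = -x^2*y*z + x^3 + x*y^2 + x*z^2 - 3*x
tr(a^-1 b^-1 a b) = tr(a b a^-1) * tr(b) - tr(a b a^-1 b) = -x*y*z + x^2 + y^2 + z^2 - 2
tr(a^-3 b^-1 a b) = tr(a^-1 b^-1 a b a^-1) * tr(a) - tr(a^-1 b^-1 a b) = -x^3*y*z + x^4 + x^2*y^2 + x^2*z^2 + x*y*z - 4*x^2 - y^2 - z^2 + 2
tr(a^-1 b^-1 a b^-1 a^-2) = tr(a^-3 b^-1 a) * tr(b) - tr(a^-3 b^-1 a b) = x^3*y*z - x^4 - x^2*y^2 - x^2*z^2 + 4*x^2 + z^2 - 2
tr(a^2) = tr(a) * tr(a) - tr(1) = x^2 - 2
tr(a b^2 a) = tr(b) * tr(a^2 b) - tr(a^2) = x*y*z - x^2 - y^2 + 2
tr(a b^2 a b) = tr(b) * tr(a b a b) - tr(a b a) = y*z^2 - x*z - y
tr(a b^2 a b^-1) = tr(a b^2 a) * tr(b) - tr(a b^2 a b) = x*y^2*z - x^2*y - y^3 - y*z^2 + x*z + 3*y
tr(b a b^-2 a b) = tr(a b^2 a b^-1) * tr(b) - tr(a b^2 a) = x*y^3*z - x^2*y^2 - y^4 - y^2*z^2 + x^2 + 4*y^2 - 2
tr(a b a b a) = tr(a) * tr(b a b a) - tr(b a b) = x*z^2 - y*z - x
tr(a b a b a b) = tr(b a b a) * tr(b a) - tr(a b)   [split at repeated b] = z^3 - 3*z
tr(a b a b a b^-1) = tr(a b a b a) * tr(b) - tr(a b a b a b) = x*y*z^2 - y^2*z - z^3 - x*y + 3*z
tr(b a b^-2 a b a) = tr(a b a b a b^-1) * tr(b) - tr(a b a b a) = x*y^2*z^2 - y^3*z - y*z^3 - x*y^2 - x*z^2 + 4*y*z + x
tr(b^-1 a b a^-1 b a b^-1) = tr(b a b^-2 a b) * tr(a) - tr(b a b^-2 a b a) = x^2*y^3*z - x^3*y^2 - x*y^4 - 2*x*y^2*z^2 + y^3*z + y*z^3 + x^3 + 5*x*y^2 + x*z^2 - 4*y*z - 3*x
tr(a^2 b^2 a) = tr(a) * tr(b^2 a^2) - tr(b^2 a) = x^2*y*z - x^3 - x*y^2 - y*z + 3*x
tr(b^2 a b) = tr(b) * tr(a b^2) - tr(a b) = y^2*z - x*y - z
tr(a^2 b^2 a b) = tr(a) * tr(b^2 a b a) - tr(b^2 a b) = x*y*z^2 - x^2*z - y^2*z + z
tr(b a b^-1 a^2 b) = tr(a^2 b^2 a) * tr(b) - tr(a^2 b^2 a b) = x^2*y^2*z - x^3*y - x*y^3 - x*y*z^2 + x^2*z + 3*x*y - z
tr(a^2 b a b a) = tr(a) * tr(b a b a^2) - tr(b a b a) = x^2*z^2 - x*y*z - x^2 - z^2 + 2
tr(a^2 b a b a b) = tr(a) * tr(b a b a b a) - tr(b a b a b) = x*z^3 - y*z^2 - 2*x*z + y
tr(b a b^-1 a^2 b a) = tr(a^2 b a b a) * tr(b) - tr(a^2 b a b a b) = x^2*y*z^2 - x*y^2*z - x*z^3 - x^2*y + 2*x*z + y
tr(a b a^-1 b a b^-1 a) = tr(b a b^-1 a^2 b) * tr(a) - tr(b a b^-1 a^2 b a) = x^3*y^2*z - x^4*y - x^2*y^3 - 2*x^2*y*z^2 + x^3*z + x*y^2*z + x*z^3 + 4*x^2*y - 3*x*z - y
tr(a b a b^2 a) = tr(a) * tr(b a b^2 a) - tr(b a b^2) = x*y*z^2 - x^2*z - y^2*z + z
tr(a b a b^2 a b) = tr(b) * tr(a b a b a b) - tr(a b a b a) = y*z^3 - x*z^2 - 2*y*z + x
tr(b a b^-1 a b a b) = tr(a b a b^2 a) * tr(b) - tr(a b a b^2 a b) = x*y^2*z^2 - x^2*y*z - y^3*z - y*z^3 + x*z^2 + 3*y*z - x
tr(a b a b a b a b) = tr(b a) * tr(b a b a b a) - tr(b^-1 a^-1 b^-1 a^-1)   [split at repeated b] = z^4 - 4*z^2 + 2
tr(b a b^-1 a b a b a) = tr(a b a b a b a) * tr(b) - tr(a b a b a b a b) = x*y*z^3 - y^2*z^2 - z^4 - 2*x*y*z + y^2 + 4*z^2 - 2
tr(a b a^-1 b a b^-1 a b) = tr(b a b^-1 a b a b) * tr(a) - tr(b a b^-1 a b a b a) = x^2*y^2*z^2 - x^3*y*z - x*y^3*z - 2*x*y*z^3 + x^2*z^2 + y^2*z^2 + z^4 + 5*x*y*z - x^2 - y^2 - 4*z^2 + 2
tr(b^-1 a b a^-1 b a b^-1 a) = tr(a b a^-1 b a b^-1 a) * tr(b) - tr(a b a^-1 b a b^-1 a b) = x^3*y^3*z - x^4*y^2 - x^2*y^4 - 3*x^2*y^2*z^2 + 2*x^3*y*z + 2*x*y^3*z + 3*x*y*z^3 + 4*x^2*y^2 - x^2*z^2 - y^2*z^2 - z^4 - 8*x*y*z + x^2 + 4*z^2 - 2
tr(a b^-1 a^-1 b^-1 a b a^-1 b) = tr(b^-1 a b a^-1 b a b^-1) * tr(a) - tr(b^-1 a b a^-1 b a b^-1 a) = x^2*y^2*z^2 - 2*x^3*y*z - x*y^3*z - 2*x*y*z^3 + x^4 + x^2*y^2 + 2*x^2*z^2 + y^2*z^2 + z^4 + 4*x*y*z - 4*x^2 - 4*z^2 + 2
tr(a^-1 b^-1 a b a^-1 b^-1 a b^-1) = tr(a b^-1 a^-1 b^-1 a b a^-1) * tr(b) - tr(a b^-1 a^-1 b^-1 a b a^-1 b) = -x^2*y^2*z^2 + 2*x^3*y*z + x*y^3*z + 2*x*y*z^3 - x^4 - x^2*y^2 - 2*x^2*z^2 - y^2*z^2 - z^4 - 4*x*y*z + 4*x^2 + y^2 + 4*z^2 - 2
tr(b^-1 a b a^-1 b^-1 a b^-1) = tr(a b^-2 a b a^-1) * tr(b) - tr(a b^-2 a b a^-1 b) = -x^2*y^3*z + x^3*y^2 + x*y^4 + 2*x*y^2*z^2 - y^3*z - y*z^3 - x^3 - 4*x*y^2 - x*z^2 + 3*y*z + 3*x
tr(b a^-1 b^-1 a b^-1 a^-2 b^-1 a) = tr(a^-1 b^-1 a b a^-1 b^-1 a b^-1) * tr(a) - tr(a^-1 b^-1 a b a^-1 b^-1 a b^-1 a) = -x^3*y^2*z^2 + 2*x^4*y*z + 2*x^2*y^3*z + 2*x^2*y*z^3 - x^5 - 2*x^3*y^2 - 2*x^3*z^2 - x*y^4 - 3*x*y^2*z^2 - x*z^4 - 4*x^2*y*z + y^3*z + y*z^3 + 5*x^3 + 5*x*y^2 + 5*x*z^2 - 3*y*z - 5*x
tr(b a^-1 b^-1 a b^-1 a^-2 b^-1 a^-1) = tr(b a^-1 b^-1 a b^-1 a^-2 b^-1) * tr(a) - tr(b a^-1 b^-1 a b^-1 a^-2 b^-1 a) = x^3*y^2*z^2 - x^4*y*z - 2*x^2*y^3*z - 2*x^2*y*z^3 + x^3*y^2 + x^3*z^2 + x*y^4 + 3*x*y^2*z^2 + x*z^4 + 4*x^2*y*z - y^3*z - y*z^3 - x^3 - 5*x*y^2 - 4*x*z^2 + 3*y*z + 3*x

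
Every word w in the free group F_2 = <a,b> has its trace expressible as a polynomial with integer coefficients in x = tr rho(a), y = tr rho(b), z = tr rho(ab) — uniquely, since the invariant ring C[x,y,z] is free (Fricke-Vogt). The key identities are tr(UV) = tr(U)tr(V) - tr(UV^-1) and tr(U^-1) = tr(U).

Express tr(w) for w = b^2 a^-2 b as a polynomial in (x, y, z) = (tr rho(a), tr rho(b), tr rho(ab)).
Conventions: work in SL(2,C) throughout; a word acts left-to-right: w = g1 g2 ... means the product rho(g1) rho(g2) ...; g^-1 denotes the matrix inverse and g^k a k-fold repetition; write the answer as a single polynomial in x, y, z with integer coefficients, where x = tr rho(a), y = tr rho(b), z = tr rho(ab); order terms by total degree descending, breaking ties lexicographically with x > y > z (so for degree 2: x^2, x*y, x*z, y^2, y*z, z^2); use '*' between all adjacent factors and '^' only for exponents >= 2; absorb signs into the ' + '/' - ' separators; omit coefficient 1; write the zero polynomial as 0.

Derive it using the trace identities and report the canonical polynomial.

tr(b^2) = tr(b)*tr(b) - tr(1)  (reduce the b square) = y^2 - 2
apply: tr(b^3) = tr(b)*tr(b^2) - tr(b)  (reduce the b square) = y^3 - 3*y
use: tr(a b^2) = tr(b)*tr(a b) - tr(a)  (reduce the b square) = y*z - x
apply: tr(b^3 a) = tr(b)*tr(a b^2) - tr(a b)  (reduce the b square) = y^2*z - x*y - z
tr(a^-1 b^3) = tr(b^3)*tr(a) - tr(b^3 a)  (eliminate a^-1) = x*y^3 - y^2*z - 2*x*y + z
use: tr(b^2 a^-2 b) = tr(a^-1 b^3)*tr(a) - tr(a^-1 b^3 a)  (eliminate a^-1) = x^2*y^3 - x*y^2*z - 2*x^2*y - y^3 + x*z + 3*y

x^2*y^3 - x*y^2*z - 2*x^2*y - y^3 + x*z + 3*y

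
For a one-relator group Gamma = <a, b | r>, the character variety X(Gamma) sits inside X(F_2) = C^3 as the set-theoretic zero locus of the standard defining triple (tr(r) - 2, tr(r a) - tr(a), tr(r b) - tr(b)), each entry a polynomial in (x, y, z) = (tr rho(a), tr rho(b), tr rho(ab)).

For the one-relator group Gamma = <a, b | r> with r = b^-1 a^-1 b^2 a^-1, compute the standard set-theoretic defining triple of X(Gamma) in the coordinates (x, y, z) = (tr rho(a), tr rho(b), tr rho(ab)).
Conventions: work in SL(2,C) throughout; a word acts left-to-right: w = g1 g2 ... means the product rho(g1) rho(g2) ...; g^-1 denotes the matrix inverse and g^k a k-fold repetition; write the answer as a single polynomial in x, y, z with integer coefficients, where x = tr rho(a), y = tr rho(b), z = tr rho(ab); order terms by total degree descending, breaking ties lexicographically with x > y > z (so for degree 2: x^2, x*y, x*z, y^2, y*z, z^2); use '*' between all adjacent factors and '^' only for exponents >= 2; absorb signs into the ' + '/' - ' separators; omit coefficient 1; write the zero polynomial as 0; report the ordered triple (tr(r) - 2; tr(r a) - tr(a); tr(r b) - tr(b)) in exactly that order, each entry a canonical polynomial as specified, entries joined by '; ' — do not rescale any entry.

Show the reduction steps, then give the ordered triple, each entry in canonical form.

trace(a^-1 b) = trace(b) * trace(a) - trace(b a)  (eliminate a^-1) = x*y - z
trace(b^2) = trace(b) * trace(b) - trace(1)  (reduce the b square) = y^2 - 2
trace(b a b) = trace(b) * trace(a b) - trace(a)  (reduce the b square) = y*z - x
use: trace(b^2 a b) = trace(b) * trace(b a b) - trace(b a)  (reduce the b square) = y^2*z - x*y - z
apply: trace(a b a b) = trace(b a) * trace(b a) - trace(1)  (split on b) = z^2 - 2
trace(a b a) = trace(a) * trace(b a) - trace(b)  (reduce the a square) = x*z - y
use: trace(b^2 a b a) = trace(b) * trace(a b a b) - trace(a b a)  (reduce the b square) = y*z^2 - x*z - y
trace(a^-1 b^2 a b) = trace(b^2 a b) * trace(a) - trace(b^2 a b a)  (eliminate a^-1) = x*y^2*z - x^2*y - y*z^2 + y
trace(b^-1 a^-1 b^2 a) = trace(a^-1 b^2 a) * trace(b) - trace(a^-1 b^2 a b)  (eliminate b^-1) = -x*y^2*z + x^2*y + y^3 + y*z^2 - 3*y
apply: trace(b^-1 a^-1 b^2 a^-1) = trace(b^-1 a^-1 b^2) * trace(a) - trace(b^-1 a^-1 b^2 a)  (eliminate a^-1) = x*y^2*z - y^3 - y*z^2 - x*z + 3*y
trace(b^2 a^-1) = trace(b^2) * trace(a) - trace(b^2 a) = x*y^2 - y*z - x
apply: trace(a^-1 b^2 a^-1) = trace(b^2 a^-1) * trace(a) - trace(b^2) = x^2*y^2 - x*y*z - x^2 - y^2 + 2
assemble the triple (trace(r) - 2; trace(r a) - x; trace(r b) - y)

x*y^2*z - y^3 - y*z^2 - x*z + 3*y - 2; x*y - x - z; x^2*y^2 - x*y*z - x^2 - y^2 - y + 2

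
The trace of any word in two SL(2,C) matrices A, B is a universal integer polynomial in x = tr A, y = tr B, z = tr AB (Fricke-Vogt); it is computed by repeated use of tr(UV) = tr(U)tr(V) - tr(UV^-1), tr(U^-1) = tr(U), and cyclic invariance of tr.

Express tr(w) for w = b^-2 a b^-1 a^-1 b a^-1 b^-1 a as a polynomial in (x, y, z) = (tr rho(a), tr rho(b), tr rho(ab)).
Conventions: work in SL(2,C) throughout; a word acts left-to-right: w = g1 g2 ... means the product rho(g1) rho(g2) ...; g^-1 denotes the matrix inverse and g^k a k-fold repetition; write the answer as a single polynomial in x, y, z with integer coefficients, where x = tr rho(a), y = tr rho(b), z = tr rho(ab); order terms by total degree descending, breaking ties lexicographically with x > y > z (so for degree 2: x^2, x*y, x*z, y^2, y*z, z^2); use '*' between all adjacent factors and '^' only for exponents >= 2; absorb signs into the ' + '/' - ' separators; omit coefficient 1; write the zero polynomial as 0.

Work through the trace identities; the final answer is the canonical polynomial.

x^3*y^4*z - x^4*y^3 - x^2*y^5 - 3*x^2*y^3*z^2 + x^3*y^2*z + 2*x*y^4*z + 3*x*y^2*z^3 + x^4*y + 5*x^2*y^3 + x^2*y*z^2 - y^3*z^2 - y*z^4 - x^3*z - 8*x*y^2*z - x*z^3 - 5*x^2*y + 3*y*z^2 + 4*x*z + y

tr(b^-1 a) = tr(a)*tr(b) - tr(a b)   [inverse elimination on b] = x*y - z
tr(a b^-2) = tr(b^-1 a)*tr(b) - tr(b^-1 a b)   [inverse elimination on b] = x*y^2 - y*z - x
tr(b^-1 a b^-2) = tr(a b^-2)*tr(b) - tr(a b^-1)   [inverse elimination on b] = x*y^3 - y^2*z - 2*x*y + z
and tr(a b a) = tr(a)*tr(b a) - tr(b)   [square of a] = x*z - y
next, tr(a b a b) = tr(a b)*tr(a b) - tr(1)   [split at a repeated a] = z^2 - 2
tr(a b^-1 a b) = tr(a b a)*tr(b) - tr(a b a b)   [inverse elimination on b] = x*y*z - y^2 - z^2 + 2
and tr(a^3 b) = tr(a)*tr(b a^2) - tr(b a)   [square of a] = x^2*z - x*y - z
tr(a^2) = tr(a)*tr(a) - tr(1)   [square of a] = x^2 - 2
tr(a^3) = tr(a)*tr(a^2) - tr(a)   [square of a] = x^3 - 3*x
tr(b a^3 b) = tr(b)*tr(a^3 b) - tr(a^3)   [square of b] = x^2*y*z - x^3 - x*y^2 - y*z + 3*x
next, tr(b a b) = tr(b)*tr(a b) - tr(a)   [square of b] = y*z - x
next, tr(a b a b a) = tr(a)*tr(b a b a) - tr(b a b)   [square of a] = x*z^2 - y*z - x
tr(b a^3 b a) = tr(a)*tr(a b a b a) - tr(a b a b)   [square of a] = x^2*z^2 - x*y*z - x^2 - z^2 + 2
and tr(a b a^-1 b a^2) = tr(b a^3 b)*tr(a) - tr(b a^3 b a)   [inverse elimination on a] = x^3*y*z - x^4 - x^2*y^2 - x^2*z^2 + 4*x^2 + z^2 - 2
next, tr(b a b^2 a) = tr(b)*tr(a b a b) - tr(a b a)   [square of b] = y*z^2 - x*z - y
next, tr(b a b^2) = tr(b)*tr(a b^2) - tr(a b)   [square of b] = y^2*z - x*y - z
and tr(b a^2 b a b) = tr(a)*tr(b a b^2 a) - tr(b a b^2)   [square of a] = x*y*z^2 - x^2*z - y^2*z + z
tr(b a b a b a) = tr(a b a b)*tr(a b) - tr(b a)   [split at a repeated a] = z^3 - 3*z
tr(b a^2 b a b a) = tr(a)*tr(b a b a b a) - tr(b a b a b)   [square of a] = x*z^3 - y*z^2 - 2*x*z + y
and tr(a b a^-1 b a^2 b) = tr(b a^2 b a b)*tr(a) - tr(b a^2 b a b a)   [inverse elimination on a] = x^2*y*z^2 - x^3*z - x*y^2*z - x*z^3 + y*z^2 + 3*x*z - y
tr(a^2 b^-1 a b a^-1 b) = tr(a b a^-1 b a^2)*tr(b) - tr(a b a^-1 b a^2 b)   [inverse elimination on b] = x^3*y^2*z - x^4*y - x^2*y^3 - 2*x^2*y*z^2 + x^3*z + x*y^2*z + x*z^3 + 4*x^2*y - 3*x*z - y
tr(a b^-1 a b a^-1 b^-1 a) = tr(a^2 b^-1 a b a^-1)*tr(b) - tr(a^2 b^-1 a b a^-1 b)   [inverse elimination on b] = -x^3*y^2*z + x^4*y + x^2*y^3 + 2*x^2*y*z^2 - x^3*z - x*z^3 - 4*x^2*y - y^3 - y*z^2 + 3*x*z + 3*y
tr(b a^2 b) = tr(b)*tr(a^2 b) - tr(a^2)   [square of b] = x*y*z - x^2 - y^2 + 2
tr(b a b a^2 b) = tr(b)*tr(a b a^2 b) - tr(a b a^2)   [square of b] = x*y*z^2 - x^2*z - y^2*z + z
tr(a b a^2 b a^-1 b) = tr(b a b a^2 b)*tr(a) - tr(b a b a^2 b a)   [inverse elimination on a] = x^2*y*z^2 - x^3*z - x*y^2*z - x*z^3 + y*z^2 + 3*x*z - y
next, tr(a b a^-1 b^-1 a b a) = tr(a b a^2 b a^-1)*tr(b) - tr(a b a^2 b a^-1 b)   [inverse elimination on b] = -x^2*y*z^2 + x^3*z + 2*x*y^2*z + x*z^3 - x^2*y - y^3 - y*z^2 - 3*x*z + 3*y
tr(a b a b a b a b) = tr(a b)*tr(a b a b a b) - tr(a^-1 b^-1 a^-1 b^-1)   [split at a repeated a] = z^4 - 4*z^2 + 2
tr(b^-1 a b a b a b a) = tr(a b a b a b a)*tr(b) - tr(a b a b a b a b)   [inverse elimination on b] = x*y*z^3 - y^2*z^2 - z^4 - 2*x*y*z + y^2 + 4*z^2 - 2
tr(a b a^-1 b^-1 a b a b) = tr(b^-1 a b a b a b)*tr(a) - tr(b^-1 a b a b a b a)   [inverse elimination on a] = -x*y*z^3 + x^2*z^2 + y^2*z^2 + z^4 + x*y*z - x^2 - y^2 - 4*z^2 + 2
tr(a b^-1 a b a^-1 b^-1 a b) = tr(a b a^-1 b^-1 a b a)*tr(b) - tr(a b a^-1 b^-1 a b a b)   [inverse elimination on b] = -x^2*y^2*z^2 + x^3*y*z + 2*x*y^3*z + 2*x*y*z^3 - x^2*y^2 - x^2*z^2 - y^4 - 2*y^2*z^2 - z^4 - 4*x*y*z + x^2 + 4*y^2 + 4*z^2 - 2
next, tr(b^-1 a b^-1 a b a^-1 b^-1 a) = tr(a b^-1 a b a^-1 b^-1 a)*tr(b) - tr(a b^-1 a b a^-1 b^-1 a b)   [inverse elimination on b] = -x^3*y^3*z + x^4*y^2 + x^2*y^4 + 3*x^2*y^2*z^2 - 2*x^3*y*z - 2*x*y^3*z - 3*x*y*z^3 - 3*x^2*y^2 + x^2*z^2 + y^2*z^2 + z^4 + 7*x*y*z - x^2 - y^2 - 4*z^2 + 2
tr(b a^-1 b^-1 a b^-2 a b^-1 a) = tr(b^-1 a b^-1 a b a^-1 b^-1 a)*tr(b) - tr(b^-1 a b^-1 a b a^-1 b^-1 a b)   [inverse elimination on b] = -x^3*y^4*z + x^4*y^3 + x^2*y^5 + 3*x^2*y^3*z^2 - x^3*y^2*z - 2*x*y^4*z - 3*x*y^2*z^3 - x^4*y - 4*x^2*y^3 - x^2*y*z^2 + y^3*z^2 + y*z^4 + x^3*z + 7*x*y^2*z + x*z^3 + 3*x^2*y - 3*y*z^2 - 3*x*z - y
tr(b^-2 a b^-1 a^-1 b a^-1 b^-1 a) = tr(b a^-1 b^-1 a b^-2 a b^-1)*tr(a) - tr(b a^-1 b^-1 a b^-2 a b^-1 a)   [inverse elimination on a] = x^3*y^4*z - x^4*y^3 - x^2*y^5 - 3*x^2*y^3*z^2 + x^3*y^2*z + 2*x*y^4*z + 3*x*y^2*z^3 + x^4*y + 5*x^2*y^3 + x^2*y*z^2 - y^3*z^2 - y*z^4 - x^3*z - 8*x*y^2*z - x*z^3 - 5*x^2*y + 3*y*z^2 + 4*x*z + y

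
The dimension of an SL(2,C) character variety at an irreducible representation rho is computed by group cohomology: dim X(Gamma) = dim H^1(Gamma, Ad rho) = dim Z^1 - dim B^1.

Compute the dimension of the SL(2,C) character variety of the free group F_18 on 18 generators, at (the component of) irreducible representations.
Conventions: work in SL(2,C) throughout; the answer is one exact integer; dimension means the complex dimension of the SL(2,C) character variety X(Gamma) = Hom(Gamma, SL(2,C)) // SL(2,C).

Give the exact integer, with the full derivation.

Gamma = F_18 has 18 generators and no relators.
So Z^1 = (sl_2)^18 in full: dim Z^1 = 54.
Irreducibility makes the coboundary map sl_2 -> Z^1 injective (trivial centralizer), so dim B^1 = 3.
dim H^1 = 54 - 3 = 51, which is dim X.

51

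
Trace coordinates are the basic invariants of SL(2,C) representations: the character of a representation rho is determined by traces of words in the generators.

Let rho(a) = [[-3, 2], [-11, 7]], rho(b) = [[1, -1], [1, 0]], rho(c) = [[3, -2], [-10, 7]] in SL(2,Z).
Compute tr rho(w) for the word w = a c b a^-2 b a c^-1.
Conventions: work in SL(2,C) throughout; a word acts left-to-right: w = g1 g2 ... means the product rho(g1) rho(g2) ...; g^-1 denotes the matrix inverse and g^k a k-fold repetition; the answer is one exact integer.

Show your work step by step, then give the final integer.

rho(a) = [[-3, 2], [-11, 7]]
... * rho(c) = [[3, -2], [-10, 7]]  ->  [[-29, 20], [-103, 71]]
... * rho(b) = [[1, -1], [1, 0]]  ->  [[-9, 29], [-32, 103]]
... * rho(a^-1) = [[7, -2], [11, -3]]  ->  [[256, -69], [909, -245]]
... * rho(a^-1) = [[7, -2], [11, -3]]  ->  [[1033, -305], [3668, -1083]]
... * rho(b) = [[1, -1], [1, 0]]  ->  [[728, -1033], [2585, -3668]]
... * rho(a) = [[-3, 2], [-11, 7]]  ->  [[9179, -5775], [32593, -20506]]
... * rho(c^-1) = [[7, 2], [10, 3]]  ->  [[6503, 1033], [23091, 3668]]
tr = 6503 + 3668 = 10171

10171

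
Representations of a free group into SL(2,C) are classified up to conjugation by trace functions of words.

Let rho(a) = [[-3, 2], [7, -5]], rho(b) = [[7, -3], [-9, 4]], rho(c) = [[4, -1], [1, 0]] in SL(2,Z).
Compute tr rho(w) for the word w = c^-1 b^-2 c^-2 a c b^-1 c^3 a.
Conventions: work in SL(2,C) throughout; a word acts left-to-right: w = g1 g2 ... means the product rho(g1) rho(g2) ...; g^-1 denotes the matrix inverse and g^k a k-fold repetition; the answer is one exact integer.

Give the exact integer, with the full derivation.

23220678

rho(c^-1) = [[0, 1], [-1, 4]]
... * rho(b^-1) = [[4, 3], [9, 7]]  ->  [[9, 7], [32, 25]]
... * rho(b^-1) = [[4, 3], [9, 7]]  ->  [[99, 76], [353, 271]]
... * rho(c^-1) = [[0, 1], [-1, 4]]  ->  [[-76, 403], [-271, 1437]]
... * rho(c^-1) = [[0, 1], [-1, 4]]  ->  [[-403, 1536], [-1437, 5477]]
... * rho(a) = [[-3, 2], [7, -5]]  ->  [[11961, -8486], [42650, -30259]]
... * rho(c) = [[4, -1], [1, 0]]  ->  [[39358, -11961], [140341, -42650]]
... * rho(b^-1) = [[4, 3], [9, 7]]  ->  [[49783, 34347], [177514, 122473]]
... * rho(c) = [[4, -1], [1, 0]]  ->  [[233479, -49783], [832529, -177514]]
... * rho(c) = [[4, -1], [1, 0]]  ->  [[884133, -233479], [3152602, -832529]]
... * rho(c) = [[4, -1], [1, 0]]  ->  [[3303053, -884133], [11777879, -3152602]]
... * rho(a) = [[-3, 2], [7, -5]]  ->  [[-16098090, 11026771], [-57401851, 39318768]]
tr = -16098090 + 39318768 = 23220678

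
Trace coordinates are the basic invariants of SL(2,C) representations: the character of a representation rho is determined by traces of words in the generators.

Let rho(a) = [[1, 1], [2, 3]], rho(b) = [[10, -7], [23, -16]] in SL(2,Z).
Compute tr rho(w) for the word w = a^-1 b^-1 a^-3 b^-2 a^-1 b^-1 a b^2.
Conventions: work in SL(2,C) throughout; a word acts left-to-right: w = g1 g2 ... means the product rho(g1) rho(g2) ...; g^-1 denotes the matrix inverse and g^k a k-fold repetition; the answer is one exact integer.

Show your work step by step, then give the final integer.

rho(a^-1) = [[3, -1], [-2, 1]]
... * rho(b^-1) = [[-16, 7], [-23, 10]]  ->  [[-25, 11], [9, -4]]
... * rho(a^-1) = [[3, -1], [-2, 1]]  ->  [[-97, 36], [35, -13]]
... * rho(a^-1) = [[3, -1], [-2, 1]]  ->  [[-363, 133], [131, -48]]
... * rho(a^-1) = [[3, -1], [-2, 1]]  ->  [[-1355, 496], [489, -179]]
... * rho(b^-1) = [[-16, 7], [-23, 10]]  ->  [[10272, -4525], [-3707, 1633]]
... * rho(b^-1) = [[-16, 7], [-23, 10]]  ->  [[-60277, 26654], [21753, -9619]]
... * rho(a^-1) = [[3, -1], [-2, 1]]  ->  [[-234139, 86931], [84497, -31372]]
... * rho(b^-1) = [[-16, 7], [-23, 10]]  ->  [[1746811, -769663], [-630396, 277759]]
... * rho(a) = [[1, 1], [2, 3]]  ->  [[207485, -562178], [-74878, 202881]]
... * rho(b) = [[10, -7], [23, -16]]  ->  [[-10855244, 7542453], [3917483, -2721950]]
... * rho(b) = [[10, -7], [23, -16]]  ->  [[64923979, -44692540], [-23430020, 16128819]]
tr = 64923979 + 16128819 = 81052798

81052798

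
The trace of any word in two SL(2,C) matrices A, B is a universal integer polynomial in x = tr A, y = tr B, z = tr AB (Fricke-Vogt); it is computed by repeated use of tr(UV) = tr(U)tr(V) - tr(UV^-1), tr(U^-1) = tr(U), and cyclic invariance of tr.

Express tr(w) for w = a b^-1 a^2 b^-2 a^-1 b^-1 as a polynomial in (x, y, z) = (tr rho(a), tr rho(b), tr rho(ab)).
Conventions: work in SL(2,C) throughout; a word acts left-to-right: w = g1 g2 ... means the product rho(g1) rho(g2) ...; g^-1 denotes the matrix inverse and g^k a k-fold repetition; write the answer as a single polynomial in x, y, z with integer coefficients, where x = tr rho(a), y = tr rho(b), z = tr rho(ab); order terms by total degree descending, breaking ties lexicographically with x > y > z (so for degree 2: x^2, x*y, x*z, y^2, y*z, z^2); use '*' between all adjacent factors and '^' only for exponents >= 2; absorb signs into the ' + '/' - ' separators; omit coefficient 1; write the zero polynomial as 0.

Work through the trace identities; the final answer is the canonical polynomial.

x^3*y^3*z - x^4*y^2 - 2*x^2*y^2*z^2 + x^3*y*z - x*y^3*z + x*y*z^3 + 2*x^2*y^2 + y^2*z^2 - x*y*z - y^2 - z^2 + 2

next, tr(a^2) = tr(a)*tr(a) - tr(1)   [square of a] = x^2 - 2
and tr(a^3) = tr(a)*tr(a^2) - tr(a)   [square of a] = x^3 - 3*x
tr(b a^2) = tr(a)*tr(b a) - tr(b)   [square of a] = x*z - y
and tr(a^3 b) = tr(a)*tr(b a^2) - tr(b a)   [square of a] = x^2*z - x*y - z
tr(a^3 b^-1) = tr(a^3)*tr(b) - tr(a^3 b)   [inverse elimination on b] = x^3*y - x^2*z - 2*x*y + z
and tr(a^2 b^-2 a) = tr(a^3 b^-1)*tr(b) - tr(a^3)   [inverse elimination on b] = x^3*y^2 - x^2*y*z - x^3 - 2*x*y^2 + y*z + 3*x
next, tr(b a b a) = tr(a b)*tr(a b) - tr(1)   [split at a repeated a] = z^2 - 2
next, tr(b a b) = tr(b)*tr(a b) - tr(a)   [square of b] = y*z - x
next, tr(a b a^2 b) = tr(a)*tr(b a b a) - tr(b a b)   [square of a] = x*z^2 - y*z - x
next, tr(a b a^2 b^-1) = tr(a b a^2)*tr(b) - tr(a b a^2 b)   [inverse elimination on b] = x^2*y*z - x*y^2 - x*z^2 + x
tr(a^2 b^-2 a b) = tr(a b a^2 b^-1)*tr(b) - tr(a b a^2)   [inverse elimination on b] = x^2*y^2*z - x*y^3 - x*y*z^2 - x^2*z + 2*x*y + z
tr(b^-1 a b^-1 a^2 b^-1) = tr(a^2 b^-2 a)*tr(b) - tr(a^2 b^-2 a b)   [inverse elimination on b] = x^3*y^3 - 2*x^2*y^2*z - x^3*y - x*y^3 + x*y*z^2 + x^2*z + y^2*z + x*y - z
and tr(a^4) = tr(a)*tr(a^3) - tr(a^2)   [square of a] = x^4 - 4*x^2 + 2
and tr(a^4 b) = tr(a)*tr(b a^3) - tr(b a^2)   [square of a] = x^3*z - x^2*y - 2*x*z + y
tr(a b^-1 a^3) = tr(a^4)*tr(b) - tr(a^4 b)   [inverse elimination on b] = x^4*y - x^3*z - 3*x^2*y + 2*x*z + y
tr(a^3 b a b) = tr(a)*tr(b a b a^2) - tr(b a b a)   [square of a] = x^2*z^2 - x*y*z - x^2 - z^2 + 2
tr(a b^-1 a^3 b) = tr(a^3 b a)*tr(b) - tr(a^3 b a b)   [inverse elimination on b] = x^3*y*z - x^2*y^2 - x^2*z^2 - x*y*z + x^2 + y^2 + z^2 - 2
tr(a b^-1 a b^-1 a^2) = tr(a b^-1 a^3)*tr(b) - tr(a b^-1 a^3 b)   [inverse elimination on b] = x^4*y^2 - 2*x^3*y*z - 2*x^2*y^2 + x^2*z^2 + 3*x*y*z - x^2 - z^2 + 2
tr(b^2) = tr(b)*tr(b) - tr(1)   [square of b] = y^2 - 2
next, tr(b a^2 b) = tr(a)*tr(b^2 a) - tr(b^2)   [square of a] = x*y*z - x^2 - y^2 + 2
tr(a^2 b a^2 b) = tr(a)*tr(b a^2 b a) - tr(b a^2 b)   [square of a] = x^2*z^2 - 2*x*y*z + y^2 - 2
and tr(a b^-1 a^2 b a) = tr(a^2 b a^2)*tr(b) - tr(a^2 b a^2 b)   [inverse elimination on b] = x^3*y*z - x^2*y^2 - x^2*z^2 + 2
tr(b a b a b a) = tr(b a b a)*tr(b a) - tr(a b)   [split at a repeated b] = z^3 - 3*z
next, tr(b a b a b) = tr(b)*tr(a b a b) - tr(a b a)   [square of b] = y*z^2 - x*z - y
next, tr(a^2 b a b a b) = tr(a)*tr(b a b a b a) - tr(b a b a b)   [square of a] = x*z^3 - y*z^2 - 2*x*z + y
tr(a b^-1 a^2 b a b) = tr(a^2 b a b a)*tr(b) - tr(a^2 b a b a b)   [inverse elimination on b] = x^2*y*z^2 - x*y^2*z - x*z^3 - x^2*y + 2*x*z + y
and tr(a b^-1 a b^-1 a^2 b) = tr(a b^-1 a^2 b a)*tr(b) - tr(a b^-1 a^2 b a b)   [inverse elimination on b] = x^3*y^2*z - x^2*y^3 - 2*x^2*y*z^2 + x*y^2*z + x*z^3 + x^2*y - 2*x*z + y
next, tr(b^-1 a b^-1 a^2 b^-1 a) = tr(a b^-1 a b^-1 a^2)*tr(b) - tr(a b^-1 a b^-1 a^2 b)   [inverse elimination on b] = x^4*y^3 - 3*x^3*y^2*z - x^2*y^3 + 3*x^2*y*z^2 + 2*x*y^2*z - x*z^3 - 2*x^2*y - y*z^2 + 2*x*z + y
tr(b^-1 a^-1 b^-1 a b^-1 a^2) = tr(b^-1 a b^-1 a^2 b^-1)*tr(a) - tr(b^-1 a b^-1 a^2 b^-1 a)   [inverse elimination on a] = x^3*y^2*z - x^4*y - 2*x^2*y*z^2 + x^3*z - x*y^2*z + x*z^3 + 3*x^2*y + y*z^2 - 3*x*z - y
tr(a b^-1 a) = tr(a^2)*tr(b) - tr(a^2 b)   [inverse elimination on b] = x^2*y - x*z - y
tr(a b^-1 a b) = tr(a b a)*tr(b) - tr(a b a b)   [inverse elimination on b] = x*y*z - y^2 - z^2 + 2
and tr(b^-1 a b^-1 a) = tr(a b^-1 a)*tr(b) - tr(a b^-1 a b)   [inverse elimination on b] = x^2*y^2 - 2*x*y*z + z^2 - 2
tr(a b^-1 a^2 b^-2 a^-1 b^-1) = tr(b^-1 a^-1 b^-1 a b^-1 a^2)*tr(b) - tr(b^-1 a^-1 b^-1 a b^-1 a^2 b)   [inverse elimination on b] = x^3*y^3*z - x^4*y^2 - 2*x^2*y^2*z^2 + x^3*y*z - x*y^3*z + x*y*z^3 + 2*x^2*y^2 + y^2*z^2 - x*y*z - y^2 - z^2 + 2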